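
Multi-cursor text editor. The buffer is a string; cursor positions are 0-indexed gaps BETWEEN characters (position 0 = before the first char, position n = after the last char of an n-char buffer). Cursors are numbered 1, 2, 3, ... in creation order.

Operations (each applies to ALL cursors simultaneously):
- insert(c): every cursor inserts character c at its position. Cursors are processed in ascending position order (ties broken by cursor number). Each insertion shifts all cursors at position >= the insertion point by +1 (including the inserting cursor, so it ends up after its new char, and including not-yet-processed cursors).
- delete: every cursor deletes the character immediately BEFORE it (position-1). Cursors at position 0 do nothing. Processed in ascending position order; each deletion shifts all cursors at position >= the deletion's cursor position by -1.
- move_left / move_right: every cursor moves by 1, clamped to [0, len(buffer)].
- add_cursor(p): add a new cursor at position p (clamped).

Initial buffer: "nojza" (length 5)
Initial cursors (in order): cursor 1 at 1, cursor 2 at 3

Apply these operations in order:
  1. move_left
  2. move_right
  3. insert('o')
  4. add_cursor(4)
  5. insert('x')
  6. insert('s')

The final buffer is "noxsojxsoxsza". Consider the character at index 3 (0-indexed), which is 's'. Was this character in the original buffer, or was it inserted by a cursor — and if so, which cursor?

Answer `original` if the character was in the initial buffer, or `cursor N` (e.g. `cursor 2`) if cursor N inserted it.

After op 1 (move_left): buffer="nojza" (len 5), cursors c1@0 c2@2, authorship .....
After op 2 (move_right): buffer="nojza" (len 5), cursors c1@1 c2@3, authorship .....
After op 3 (insert('o')): buffer="noojoza" (len 7), cursors c1@2 c2@5, authorship .1..2..
After op 4 (add_cursor(4)): buffer="noojoza" (len 7), cursors c1@2 c3@4 c2@5, authorship .1..2..
After op 5 (insert('x')): buffer="noxojxoxza" (len 10), cursors c1@3 c3@6 c2@8, authorship .11..322..
After op 6 (insert('s')): buffer="noxsojxsoxsza" (len 13), cursors c1@4 c3@8 c2@11, authorship .111..33222..
Authorship (.=original, N=cursor N): . 1 1 1 . . 3 3 2 2 2 . .
Index 3: author = 1

Answer: cursor 1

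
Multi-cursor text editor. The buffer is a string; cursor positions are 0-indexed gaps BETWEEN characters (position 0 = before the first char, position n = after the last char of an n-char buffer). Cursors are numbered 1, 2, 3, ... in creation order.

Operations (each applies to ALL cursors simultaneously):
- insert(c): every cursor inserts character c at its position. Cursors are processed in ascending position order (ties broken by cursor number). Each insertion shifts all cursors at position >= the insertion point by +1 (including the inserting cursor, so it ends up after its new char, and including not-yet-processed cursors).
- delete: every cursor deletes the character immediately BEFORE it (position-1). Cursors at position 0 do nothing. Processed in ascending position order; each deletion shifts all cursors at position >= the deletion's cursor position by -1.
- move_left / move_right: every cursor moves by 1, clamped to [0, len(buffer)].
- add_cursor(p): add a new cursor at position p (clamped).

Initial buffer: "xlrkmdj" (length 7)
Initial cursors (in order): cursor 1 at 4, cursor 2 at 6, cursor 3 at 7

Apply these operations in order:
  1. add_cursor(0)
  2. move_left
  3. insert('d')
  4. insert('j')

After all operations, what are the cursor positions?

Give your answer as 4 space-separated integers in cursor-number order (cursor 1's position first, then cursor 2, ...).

After op 1 (add_cursor(0)): buffer="xlrkmdj" (len 7), cursors c4@0 c1@4 c2@6 c3@7, authorship .......
After op 2 (move_left): buffer="xlrkmdj" (len 7), cursors c4@0 c1@3 c2@5 c3@6, authorship .......
After op 3 (insert('d')): buffer="dxlrdkmdddj" (len 11), cursors c4@1 c1@5 c2@8 c3@10, authorship 4...1..2.3.
After op 4 (insert('j')): buffer="djxlrdjkmdjddjj" (len 15), cursors c4@2 c1@7 c2@11 c3@14, authorship 44...11..22.33.

Answer: 7 11 14 2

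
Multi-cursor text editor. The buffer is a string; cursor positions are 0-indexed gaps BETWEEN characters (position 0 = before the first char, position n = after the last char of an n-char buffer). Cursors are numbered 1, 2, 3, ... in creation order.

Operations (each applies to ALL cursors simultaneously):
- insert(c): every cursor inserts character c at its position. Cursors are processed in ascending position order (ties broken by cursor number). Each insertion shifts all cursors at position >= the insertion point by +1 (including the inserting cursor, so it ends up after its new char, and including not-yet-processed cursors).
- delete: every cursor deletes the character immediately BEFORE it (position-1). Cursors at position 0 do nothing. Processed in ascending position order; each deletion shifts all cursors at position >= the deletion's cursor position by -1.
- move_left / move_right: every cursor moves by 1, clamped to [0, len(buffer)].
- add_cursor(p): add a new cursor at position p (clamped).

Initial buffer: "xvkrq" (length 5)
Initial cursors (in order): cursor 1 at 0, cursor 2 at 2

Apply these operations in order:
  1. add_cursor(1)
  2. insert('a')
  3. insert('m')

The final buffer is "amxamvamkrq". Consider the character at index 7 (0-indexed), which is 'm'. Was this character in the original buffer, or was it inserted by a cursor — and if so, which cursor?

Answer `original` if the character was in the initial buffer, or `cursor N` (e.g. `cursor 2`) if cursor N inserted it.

Answer: cursor 2

Derivation:
After op 1 (add_cursor(1)): buffer="xvkrq" (len 5), cursors c1@0 c3@1 c2@2, authorship .....
After op 2 (insert('a')): buffer="axavakrq" (len 8), cursors c1@1 c3@3 c2@5, authorship 1.3.2...
After op 3 (insert('m')): buffer="amxamvamkrq" (len 11), cursors c1@2 c3@5 c2@8, authorship 11.33.22...
Authorship (.=original, N=cursor N): 1 1 . 3 3 . 2 2 . . .
Index 7: author = 2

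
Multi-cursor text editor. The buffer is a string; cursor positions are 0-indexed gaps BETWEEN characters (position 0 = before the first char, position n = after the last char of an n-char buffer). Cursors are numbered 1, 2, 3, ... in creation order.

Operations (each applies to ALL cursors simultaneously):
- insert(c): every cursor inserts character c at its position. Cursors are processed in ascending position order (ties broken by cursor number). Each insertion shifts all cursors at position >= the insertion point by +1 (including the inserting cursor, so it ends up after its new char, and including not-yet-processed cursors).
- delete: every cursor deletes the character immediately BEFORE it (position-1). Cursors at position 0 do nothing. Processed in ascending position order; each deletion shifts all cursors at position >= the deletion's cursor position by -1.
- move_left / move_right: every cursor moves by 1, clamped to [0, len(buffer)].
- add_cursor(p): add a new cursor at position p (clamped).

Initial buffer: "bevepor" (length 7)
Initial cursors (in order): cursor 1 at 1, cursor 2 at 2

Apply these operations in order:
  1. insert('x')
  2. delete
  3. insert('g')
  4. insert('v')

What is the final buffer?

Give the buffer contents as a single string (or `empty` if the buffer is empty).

Answer: bgvegvvepor

Derivation:
After op 1 (insert('x')): buffer="bxexvepor" (len 9), cursors c1@2 c2@4, authorship .1.2.....
After op 2 (delete): buffer="bevepor" (len 7), cursors c1@1 c2@2, authorship .......
After op 3 (insert('g')): buffer="bgegvepor" (len 9), cursors c1@2 c2@4, authorship .1.2.....
After op 4 (insert('v')): buffer="bgvegvvepor" (len 11), cursors c1@3 c2@6, authorship .11.22.....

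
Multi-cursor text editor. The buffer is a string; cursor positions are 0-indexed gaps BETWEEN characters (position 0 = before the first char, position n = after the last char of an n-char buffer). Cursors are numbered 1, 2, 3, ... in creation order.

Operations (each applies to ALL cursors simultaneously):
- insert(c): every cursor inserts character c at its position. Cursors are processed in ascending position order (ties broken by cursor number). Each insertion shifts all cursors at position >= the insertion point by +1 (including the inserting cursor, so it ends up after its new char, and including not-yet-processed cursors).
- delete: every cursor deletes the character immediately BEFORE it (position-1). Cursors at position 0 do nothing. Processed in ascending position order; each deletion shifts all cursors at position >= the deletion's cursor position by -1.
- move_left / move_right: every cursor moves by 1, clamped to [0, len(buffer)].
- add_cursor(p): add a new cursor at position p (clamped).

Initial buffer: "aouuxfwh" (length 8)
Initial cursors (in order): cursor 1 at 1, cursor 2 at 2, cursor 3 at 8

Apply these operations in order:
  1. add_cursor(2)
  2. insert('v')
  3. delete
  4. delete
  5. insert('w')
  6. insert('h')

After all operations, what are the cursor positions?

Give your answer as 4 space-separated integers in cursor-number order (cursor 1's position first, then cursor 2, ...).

Answer: 6 6 13 6

Derivation:
After op 1 (add_cursor(2)): buffer="aouuxfwh" (len 8), cursors c1@1 c2@2 c4@2 c3@8, authorship ........
After op 2 (insert('v')): buffer="avovvuuxfwhv" (len 12), cursors c1@2 c2@5 c4@5 c3@12, authorship .1.24......3
After op 3 (delete): buffer="aouuxfwh" (len 8), cursors c1@1 c2@2 c4@2 c3@8, authorship ........
After op 4 (delete): buffer="uuxfw" (len 5), cursors c1@0 c2@0 c4@0 c3@5, authorship .....
After op 5 (insert('w')): buffer="wwwuuxfww" (len 9), cursors c1@3 c2@3 c4@3 c3@9, authorship 124.....3
After op 6 (insert('h')): buffer="wwwhhhuuxfwwh" (len 13), cursors c1@6 c2@6 c4@6 c3@13, authorship 124124.....33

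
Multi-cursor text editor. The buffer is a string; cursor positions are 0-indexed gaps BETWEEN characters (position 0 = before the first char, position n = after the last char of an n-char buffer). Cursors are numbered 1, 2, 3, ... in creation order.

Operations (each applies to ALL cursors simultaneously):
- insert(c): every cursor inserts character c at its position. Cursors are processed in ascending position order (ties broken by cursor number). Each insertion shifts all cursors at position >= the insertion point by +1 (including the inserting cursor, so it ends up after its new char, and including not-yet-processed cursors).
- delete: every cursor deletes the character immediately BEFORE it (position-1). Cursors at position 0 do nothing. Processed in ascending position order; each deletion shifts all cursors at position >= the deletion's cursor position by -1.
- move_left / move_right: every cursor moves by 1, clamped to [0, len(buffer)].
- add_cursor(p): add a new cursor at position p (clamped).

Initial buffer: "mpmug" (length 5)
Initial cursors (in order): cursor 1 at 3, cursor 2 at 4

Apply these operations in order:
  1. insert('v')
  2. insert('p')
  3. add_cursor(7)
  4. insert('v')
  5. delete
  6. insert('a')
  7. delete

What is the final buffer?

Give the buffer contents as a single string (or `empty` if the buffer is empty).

Answer: mpmvpuvpg

Derivation:
After op 1 (insert('v')): buffer="mpmvuvg" (len 7), cursors c1@4 c2@6, authorship ...1.2.
After op 2 (insert('p')): buffer="mpmvpuvpg" (len 9), cursors c1@5 c2@8, authorship ...11.22.
After op 3 (add_cursor(7)): buffer="mpmvpuvpg" (len 9), cursors c1@5 c3@7 c2@8, authorship ...11.22.
After op 4 (insert('v')): buffer="mpmvpvuvvpvg" (len 12), cursors c1@6 c3@9 c2@11, authorship ...111.2322.
After op 5 (delete): buffer="mpmvpuvpg" (len 9), cursors c1@5 c3@7 c2@8, authorship ...11.22.
After op 6 (insert('a')): buffer="mpmvpauvapag" (len 12), cursors c1@6 c3@9 c2@11, authorship ...111.2322.
After op 7 (delete): buffer="mpmvpuvpg" (len 9), cursors c1@5 c3@7 c2@8, authorship ...11.22.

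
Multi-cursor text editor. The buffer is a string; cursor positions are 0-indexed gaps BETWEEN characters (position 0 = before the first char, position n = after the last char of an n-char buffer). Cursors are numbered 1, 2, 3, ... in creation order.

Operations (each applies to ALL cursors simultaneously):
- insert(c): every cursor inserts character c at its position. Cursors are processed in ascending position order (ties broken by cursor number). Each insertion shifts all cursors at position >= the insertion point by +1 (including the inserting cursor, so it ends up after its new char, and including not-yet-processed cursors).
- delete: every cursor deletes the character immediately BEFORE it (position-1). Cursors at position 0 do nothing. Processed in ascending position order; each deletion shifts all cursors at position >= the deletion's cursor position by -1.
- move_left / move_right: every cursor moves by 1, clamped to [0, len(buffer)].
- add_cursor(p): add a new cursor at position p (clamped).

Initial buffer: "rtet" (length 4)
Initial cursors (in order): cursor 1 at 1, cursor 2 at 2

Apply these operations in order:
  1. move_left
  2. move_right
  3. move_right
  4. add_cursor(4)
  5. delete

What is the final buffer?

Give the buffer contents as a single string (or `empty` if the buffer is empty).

After op 1 (move_left): buffer="rtet" (len 4), cursors c1@0 c2@1, authorship ....
After op 2 (move_right): buffer="rtet" (len 4), cursors c1@1 c2@2, authorship ....
After op 3 (move_right): buffer="rtet" (len 4), cursors c1@2 c2@3, authorship ....
After op 4 (add_cursor(4)): buffer="rtet" (len 4), cursors c1@2 c2@3 c3@4, authorship ....
After op 5 (delete): buffer="r" (len 1), cursors c1@1 c2@1 c3@1, authorship .

Answer: r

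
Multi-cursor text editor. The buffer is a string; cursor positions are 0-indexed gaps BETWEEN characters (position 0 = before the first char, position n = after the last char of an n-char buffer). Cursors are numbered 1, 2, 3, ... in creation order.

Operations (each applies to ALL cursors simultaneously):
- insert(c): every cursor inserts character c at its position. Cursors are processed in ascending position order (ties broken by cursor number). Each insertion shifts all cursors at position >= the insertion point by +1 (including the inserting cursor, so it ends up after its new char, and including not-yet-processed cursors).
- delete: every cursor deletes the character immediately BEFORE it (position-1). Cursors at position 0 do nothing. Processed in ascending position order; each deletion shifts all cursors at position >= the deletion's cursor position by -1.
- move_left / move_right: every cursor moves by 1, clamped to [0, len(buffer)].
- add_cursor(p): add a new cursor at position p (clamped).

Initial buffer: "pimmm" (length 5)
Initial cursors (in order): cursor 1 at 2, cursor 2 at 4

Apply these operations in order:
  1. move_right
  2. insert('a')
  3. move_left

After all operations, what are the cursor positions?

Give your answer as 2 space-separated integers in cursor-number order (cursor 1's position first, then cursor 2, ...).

After op 1 (move_right): buffer="pimmm" (len 5), cursors c1@3 c2@5, authorship .....
After op 2 (insert('a')): buffer="pimamma" (len 7), cursors c1@4 c2@7, authorship ...1..2
After op 3 (move_left): buffer="pimamma" (len 7), cursors c1@3 c2@6, authorship ...1..2

Answer: 3 6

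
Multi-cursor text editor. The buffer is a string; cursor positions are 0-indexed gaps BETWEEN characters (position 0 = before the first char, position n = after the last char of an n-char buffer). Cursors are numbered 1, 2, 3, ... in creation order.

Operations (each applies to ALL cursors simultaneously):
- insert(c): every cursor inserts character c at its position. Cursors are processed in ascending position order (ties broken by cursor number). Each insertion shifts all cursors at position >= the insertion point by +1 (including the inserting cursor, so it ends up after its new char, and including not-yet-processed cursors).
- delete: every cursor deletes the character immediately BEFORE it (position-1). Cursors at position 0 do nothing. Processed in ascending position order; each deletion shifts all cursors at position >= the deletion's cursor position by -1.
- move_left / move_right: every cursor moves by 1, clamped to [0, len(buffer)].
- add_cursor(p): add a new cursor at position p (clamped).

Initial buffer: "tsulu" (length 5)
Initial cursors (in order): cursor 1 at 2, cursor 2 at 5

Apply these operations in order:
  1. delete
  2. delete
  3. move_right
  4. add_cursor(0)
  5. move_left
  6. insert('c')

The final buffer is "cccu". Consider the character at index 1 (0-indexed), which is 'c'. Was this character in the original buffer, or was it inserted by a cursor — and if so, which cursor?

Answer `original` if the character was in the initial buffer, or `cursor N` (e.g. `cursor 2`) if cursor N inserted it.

Answer: cursor 2

Derivation:
After op 1 (delete): buffer="tul" (len 3), cursors c1@1 c2@3, authorship ...
After op 2 (delete): buffer="u" (len 1), cursors c1@0 c2@1, authorship .
After op 3 (move_right): buffer="u" (len 1), cursors c1@1 c2@1, authorship .
After op 4 (add_cursor(0)): buffer="u" (len 1), cursors c3@0 c1@1 c2@1, authorship .
After op 5 (move_left): buffer="u" (len 1), cursors c1@0 c2@0 c3@0, authorship .
After op 6 (insert('c')): buffer="cccu" (len 4), cursors c1@3 c2@3 c3@3, authorship 123.
Authorship (.=original, N=cursor N): 1 2 3 .
Index 1: author = 2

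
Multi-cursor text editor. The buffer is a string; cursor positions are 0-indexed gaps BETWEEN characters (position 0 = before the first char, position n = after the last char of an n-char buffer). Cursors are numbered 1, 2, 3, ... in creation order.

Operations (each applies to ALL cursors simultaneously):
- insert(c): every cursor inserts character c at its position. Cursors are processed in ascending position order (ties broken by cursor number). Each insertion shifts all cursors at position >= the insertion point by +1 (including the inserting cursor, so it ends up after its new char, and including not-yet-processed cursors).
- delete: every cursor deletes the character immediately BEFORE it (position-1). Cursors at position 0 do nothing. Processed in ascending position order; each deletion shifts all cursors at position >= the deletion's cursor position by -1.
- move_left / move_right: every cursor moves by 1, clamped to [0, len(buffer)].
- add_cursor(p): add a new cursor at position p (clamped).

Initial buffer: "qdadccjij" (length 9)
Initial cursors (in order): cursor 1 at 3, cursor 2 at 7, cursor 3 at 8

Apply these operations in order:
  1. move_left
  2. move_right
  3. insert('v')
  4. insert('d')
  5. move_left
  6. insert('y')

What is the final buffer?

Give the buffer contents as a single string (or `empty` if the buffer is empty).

Answer: qdavyddccjvydivydj

Derivation:
After op 1 (move_left): buffer="qdadccjij" (len 9), cursors c1@2 c2@6 c3@7, authorship .........
After op 2 (move_right): buffer="qdadccjij" (len 9), cursors c1@3 c2@7 c3@8, authorship .........
After op 3 (insert('v')): buffer="qdavdccjvivj" (len 12), cursors c1@4 c2@9 c3@11, authorship ...1....2.3.
After op 4 (insert('d')): buffer="qdavddccjvdivdj" (len 15), cursors c1@5 c2@11 c3@14, authorship ...11....22.33.
After op 5 (move_left): buffer="qdavddccjvdivdj" (len 15), cursors c1@4 c2@10 c3@13, authorship ...11....22.33.
After op 6 (insert('y')): buffer="qdavyddccjvydivydj" (len 18), cursors c1@5 c2@12 c3@16, authorship ...111....222.333.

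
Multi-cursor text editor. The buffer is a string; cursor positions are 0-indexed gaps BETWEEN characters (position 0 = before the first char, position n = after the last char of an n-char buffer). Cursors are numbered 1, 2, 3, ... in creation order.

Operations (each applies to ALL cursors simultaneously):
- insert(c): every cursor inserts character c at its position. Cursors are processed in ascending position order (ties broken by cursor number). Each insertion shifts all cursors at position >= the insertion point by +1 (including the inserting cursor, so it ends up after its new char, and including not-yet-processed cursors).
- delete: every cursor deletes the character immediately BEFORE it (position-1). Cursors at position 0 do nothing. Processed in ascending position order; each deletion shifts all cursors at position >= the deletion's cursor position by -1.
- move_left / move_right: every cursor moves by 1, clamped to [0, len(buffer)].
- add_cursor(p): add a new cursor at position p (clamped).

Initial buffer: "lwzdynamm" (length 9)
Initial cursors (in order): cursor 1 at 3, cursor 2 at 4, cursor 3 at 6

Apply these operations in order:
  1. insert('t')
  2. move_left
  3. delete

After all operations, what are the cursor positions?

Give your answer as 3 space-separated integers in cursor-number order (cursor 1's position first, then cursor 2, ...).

Answer: 2 3 5

Derivation:
After op 1 (insert('t')): buffer="lwztdtyntamm" (len 12), cursors c1@4 c2@6 c3@9, authorship ...1.2..3...
After op 2 (move_left): buffer="lwztdtyntamm" (len 12), cursors c1@3 c2@5 c3@8, authorship ...1.2..3...
After op 3 (delete): buffer="lwttytamm" (len 9), cursors c1@2 c2@3 c3@5, authorship ..12.3...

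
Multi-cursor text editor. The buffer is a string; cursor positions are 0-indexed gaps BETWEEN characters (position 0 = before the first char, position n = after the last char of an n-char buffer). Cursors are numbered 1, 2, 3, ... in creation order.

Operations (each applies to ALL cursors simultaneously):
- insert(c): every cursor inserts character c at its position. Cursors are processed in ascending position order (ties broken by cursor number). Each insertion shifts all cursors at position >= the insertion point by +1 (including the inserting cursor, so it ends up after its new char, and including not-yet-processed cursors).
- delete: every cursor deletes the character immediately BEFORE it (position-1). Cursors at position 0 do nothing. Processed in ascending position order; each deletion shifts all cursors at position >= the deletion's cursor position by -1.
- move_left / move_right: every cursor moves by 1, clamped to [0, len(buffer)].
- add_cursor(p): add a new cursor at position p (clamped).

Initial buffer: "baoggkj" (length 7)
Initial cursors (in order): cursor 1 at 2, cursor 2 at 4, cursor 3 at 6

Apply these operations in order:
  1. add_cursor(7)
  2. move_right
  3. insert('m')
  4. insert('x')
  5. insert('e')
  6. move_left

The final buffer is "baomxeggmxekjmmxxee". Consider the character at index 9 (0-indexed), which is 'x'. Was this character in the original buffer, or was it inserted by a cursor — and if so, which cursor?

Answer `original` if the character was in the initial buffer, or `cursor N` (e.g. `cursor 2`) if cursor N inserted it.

Answer: cursor 2

Derivation:
After op 1 (add_cursor(7)): buffer="baoggkj" (len 7), cursors c1@2 c2@4 c3@6 c4@7, authorship .......
After op 2 (move_right): buffer="baoggkj" (len 7), cursors c1@3 c2@5 c3@7 c4@7, authorship .......
After op 3 (insert('m')): buffer="baomggmkjmm" (len 11), cursors c1@4 c2@7 c3@11 c4@11, authorship ...1..2..34
After op 4 (insert('x')): buffer="baomxggmxkjmmxx" (len 15), cursors c1@5 c2@9 c3@15 c4@15, authorship ...11..22..3434
After op 5 (insert('e')): buffer="baomxeggmxekjmmxxee" (len 19), cursors c1@6 c2@11 c3@19 c4@19, authorship ...111..222..343434
After op 6 (move_left): buffer="baomxeggmxekjmmxxee" (len 19), cursors c1@5 c2@10 c3@18 c4@18, authorship ...111..222..343434
Authorship (.=original, N=cursor N): . . . 1 1 1 . . 2 2 2 . . 3 4 3 4 3 4
Index 9: author = 2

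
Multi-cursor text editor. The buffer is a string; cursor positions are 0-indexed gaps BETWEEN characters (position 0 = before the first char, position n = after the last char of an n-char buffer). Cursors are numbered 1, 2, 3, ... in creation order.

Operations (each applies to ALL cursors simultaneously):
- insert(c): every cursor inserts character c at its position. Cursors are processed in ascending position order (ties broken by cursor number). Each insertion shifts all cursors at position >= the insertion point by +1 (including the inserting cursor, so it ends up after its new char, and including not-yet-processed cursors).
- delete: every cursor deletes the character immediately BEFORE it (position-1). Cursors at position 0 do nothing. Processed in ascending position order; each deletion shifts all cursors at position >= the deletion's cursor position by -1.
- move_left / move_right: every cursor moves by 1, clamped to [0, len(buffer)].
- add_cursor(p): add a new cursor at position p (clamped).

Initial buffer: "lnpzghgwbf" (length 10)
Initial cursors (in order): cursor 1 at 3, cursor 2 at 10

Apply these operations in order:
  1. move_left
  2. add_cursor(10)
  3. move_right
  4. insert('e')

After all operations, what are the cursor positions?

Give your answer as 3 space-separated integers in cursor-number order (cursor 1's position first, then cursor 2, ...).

Answer: 4 13 13

Derivation:
After op 1 (move_left): buffer="lnpzghgwbf" (len 10), cursors c1@2 c2@9, authorship ..........
After op 2 (add_cursor(10)): buffer="lnpzghgwbf" (len 10), cursors c1@2 c2@9 c3@10, authorship ..........
After op 3 (move_right): buffer="lnpzghgwbf" (len 10), cursors c1@3 c2@10 c3@10, authorship ..........
After op 4 (insert('e')): buffer="lnpezghgwbfee" (len 13), cursors c1@4 c2@13 c3@13, authorship ...1.......23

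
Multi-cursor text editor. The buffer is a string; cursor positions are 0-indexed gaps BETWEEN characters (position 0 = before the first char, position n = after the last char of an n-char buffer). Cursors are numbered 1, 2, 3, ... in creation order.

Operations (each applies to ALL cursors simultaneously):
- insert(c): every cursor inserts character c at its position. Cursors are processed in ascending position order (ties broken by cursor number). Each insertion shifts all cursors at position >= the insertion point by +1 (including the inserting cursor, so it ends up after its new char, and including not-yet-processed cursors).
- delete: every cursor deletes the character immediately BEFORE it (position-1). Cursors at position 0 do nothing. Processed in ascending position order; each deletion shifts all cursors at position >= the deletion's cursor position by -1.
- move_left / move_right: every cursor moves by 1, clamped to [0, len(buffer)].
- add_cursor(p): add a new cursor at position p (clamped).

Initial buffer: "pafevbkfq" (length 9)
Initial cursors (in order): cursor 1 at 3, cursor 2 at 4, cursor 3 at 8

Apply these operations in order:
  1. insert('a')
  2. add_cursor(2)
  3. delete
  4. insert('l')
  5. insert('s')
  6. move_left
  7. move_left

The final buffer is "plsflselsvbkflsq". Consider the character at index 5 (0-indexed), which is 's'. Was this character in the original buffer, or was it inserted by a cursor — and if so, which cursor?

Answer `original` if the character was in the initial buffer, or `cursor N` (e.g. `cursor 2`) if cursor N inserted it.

After op 1 (insert('a')): buffer="pafaeavbkfaq" (len 12), cursors c1@4 c2@6 c3@11, authorship ...1.2....3.
After op 2 (add_cursor(2)): buffer="pafaeavbkfaq" (len 12), cursors c4@2 c1@4 c2@6 c3@11, authorship ...1.2....3.
After op 3 (delete): buffer="pfevbkfq" (len 8), cursors c4@1 c1@2 c2@3 c3@7, authorship ........
After op 4 (insert('l')): buffer="plflelvbkflq" (len 12), cursors c4@2 c1@4 c2@6 c3@11, authorship .4.1.2....3.
After op 5 (insert('s')): buffer="plsflselsvbkflsq" (len 16), cursors c4@3 c1@6 c2@9 c3@15, authorship .44.11.22....33.
After op 6 (move_left): buffer="plsflselsvbkflsq" (len 16), cursors c4@2 c1@5 c2@8 c3@14, authorship .44.11.22....33.
After op 7 (move_left): buffer="plsflselsvbkflsq" (len 16), cursors c4@1 c1@4 c2@7 c3@13, authorship .44.11.22....33.
Authorship (.=original, N=cursor N): . 4 4 . 1 1 . 2 2 . . . . 3 3 .
Index 5: author = 1

Answer: cursor 1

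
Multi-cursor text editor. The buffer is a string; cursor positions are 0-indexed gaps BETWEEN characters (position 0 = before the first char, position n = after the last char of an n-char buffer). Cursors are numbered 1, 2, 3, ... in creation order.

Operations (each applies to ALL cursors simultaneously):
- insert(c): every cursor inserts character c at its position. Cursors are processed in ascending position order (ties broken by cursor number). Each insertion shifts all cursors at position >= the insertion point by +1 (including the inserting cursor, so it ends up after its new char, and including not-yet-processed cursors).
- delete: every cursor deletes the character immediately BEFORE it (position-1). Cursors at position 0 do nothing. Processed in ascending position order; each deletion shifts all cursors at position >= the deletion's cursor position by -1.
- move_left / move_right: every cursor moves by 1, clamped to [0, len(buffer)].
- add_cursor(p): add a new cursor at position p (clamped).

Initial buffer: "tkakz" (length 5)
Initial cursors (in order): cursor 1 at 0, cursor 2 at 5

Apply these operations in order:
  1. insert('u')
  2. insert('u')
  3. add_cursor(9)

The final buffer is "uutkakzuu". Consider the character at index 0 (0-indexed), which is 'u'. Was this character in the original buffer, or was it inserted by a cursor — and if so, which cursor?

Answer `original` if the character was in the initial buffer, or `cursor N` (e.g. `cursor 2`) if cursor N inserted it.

Answer: cursor 1

Derivation:
After op 1 (insert('u')): buffer="utkakzu" (len 7), cursors c1@1 c2@7, authorship 1.....2
After op 2 (insert('u')): buffer="uutkakzuu" (len 9), cursors c1@2 c2@9, authorship 11.....22
After op 3 (add_cursor(9)): buffer="uutkakzuu" (len 9), cursors c1@2 c2@9 c3@9, authorship 11.....22
Authorship (.=original, N=cursor N): 1 1 . . . . . 2 2
Index 0: author = 1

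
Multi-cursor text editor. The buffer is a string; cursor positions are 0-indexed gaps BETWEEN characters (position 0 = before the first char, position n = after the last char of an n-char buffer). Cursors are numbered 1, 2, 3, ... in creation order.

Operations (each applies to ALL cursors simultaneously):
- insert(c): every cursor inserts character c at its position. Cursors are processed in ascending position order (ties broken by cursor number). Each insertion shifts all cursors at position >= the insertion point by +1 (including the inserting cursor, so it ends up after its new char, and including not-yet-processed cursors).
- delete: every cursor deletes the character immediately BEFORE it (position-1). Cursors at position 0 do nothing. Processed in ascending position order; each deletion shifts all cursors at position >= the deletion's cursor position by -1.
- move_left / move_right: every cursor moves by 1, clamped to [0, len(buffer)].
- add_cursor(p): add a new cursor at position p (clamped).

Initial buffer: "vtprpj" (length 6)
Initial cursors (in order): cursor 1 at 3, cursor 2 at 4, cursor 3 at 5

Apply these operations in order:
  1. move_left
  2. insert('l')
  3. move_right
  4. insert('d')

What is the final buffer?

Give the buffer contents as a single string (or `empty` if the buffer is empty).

Answer: vtlpdlrdlpdj

Derivation:
After op 1 (move_left): buffer="vtprpj" (len 6), cursors c1@2 c2@3 c3@4, authorship ......
After op 2 (insert('l')): buffer="vtlplrlpj" (len 9), cursors c1@3 c2@5 c3@7, authorship ..1.2.3..
After op 3 (move_right): buffer="vtlplrlpj" (len 9), cursors c1@4 c2@6 c3@8, authorship ..1.2.3..
After op 4 (insert('d')): buffer="vtlpdlrdlpdj" (len 12), cursors c1@5 c2@8 c3@11, authorship ..1.12.23.3.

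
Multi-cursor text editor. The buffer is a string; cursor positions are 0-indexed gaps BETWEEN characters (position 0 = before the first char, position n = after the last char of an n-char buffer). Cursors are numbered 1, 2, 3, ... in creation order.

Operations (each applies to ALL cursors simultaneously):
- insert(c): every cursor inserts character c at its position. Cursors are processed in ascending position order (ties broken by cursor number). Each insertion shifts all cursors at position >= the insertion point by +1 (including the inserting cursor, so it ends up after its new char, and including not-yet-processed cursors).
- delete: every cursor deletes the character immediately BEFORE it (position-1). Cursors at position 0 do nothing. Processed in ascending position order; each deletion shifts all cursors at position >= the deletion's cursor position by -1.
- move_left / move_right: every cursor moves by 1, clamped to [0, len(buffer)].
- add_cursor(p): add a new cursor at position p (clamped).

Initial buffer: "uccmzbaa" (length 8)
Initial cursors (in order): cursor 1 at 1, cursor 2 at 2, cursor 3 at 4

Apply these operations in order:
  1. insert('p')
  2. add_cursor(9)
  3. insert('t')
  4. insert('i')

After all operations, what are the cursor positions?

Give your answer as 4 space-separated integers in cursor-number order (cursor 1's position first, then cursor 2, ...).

After op 1 (insert('p')): buffer="upcpcmpzbaa" (len 11), cursors c1@2 c2@4 c3@7, authorship .1.2..3....
After op 2 (add_cursor(9)): buffer="upcpcmpzbaa" (len 11), cursors c1@2 c2@4 c3@7 c4@9, authorship .1.2..3....
After op 3 (insert('t')): buffer="uptcptcmptzbtaa" (len 15), cursors c1@3 c2@6 c3@10 c4@13, authorship .11.22..33..4..
After op 4 (insert('i')): buffer="upticpticmptizbtiaa" (len 19), cursors c1@4 c2@8 c3@13 c4@17, authorship .111.222..333..44..

Answer: 4 8 13 17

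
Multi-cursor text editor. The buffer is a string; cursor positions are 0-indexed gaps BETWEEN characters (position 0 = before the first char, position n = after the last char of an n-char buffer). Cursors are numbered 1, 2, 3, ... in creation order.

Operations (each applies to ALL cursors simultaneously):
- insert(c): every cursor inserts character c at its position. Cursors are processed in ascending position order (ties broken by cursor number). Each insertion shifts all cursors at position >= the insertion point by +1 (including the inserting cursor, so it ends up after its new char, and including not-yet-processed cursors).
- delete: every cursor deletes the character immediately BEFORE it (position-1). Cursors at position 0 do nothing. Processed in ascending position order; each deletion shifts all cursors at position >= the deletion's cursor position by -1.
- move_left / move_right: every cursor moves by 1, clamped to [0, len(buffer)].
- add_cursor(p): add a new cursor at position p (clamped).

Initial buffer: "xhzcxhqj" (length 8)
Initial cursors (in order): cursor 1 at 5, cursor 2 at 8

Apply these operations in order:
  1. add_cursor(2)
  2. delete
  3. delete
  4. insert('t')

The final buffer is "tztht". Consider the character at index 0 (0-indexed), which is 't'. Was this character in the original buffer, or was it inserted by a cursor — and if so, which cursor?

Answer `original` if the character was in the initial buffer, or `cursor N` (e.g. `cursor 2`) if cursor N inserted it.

After op 1 (add_cursor(2)): buffer="xhzcxhqj" (len 8), cursors c3@2 c1@5 c2@8, authorship ........
After op 2 (delete): buffer="xzchq" (len 5), cursors c3@1 c1@3 c2@5, authorship .....
After op 3 (delete): buffer="zh" (len 2), cursors c3@0 c1@1 c2@2, authorship ..
After op 4 (insert('t')): buffer="tztht" (len 5), cursors c3@1 c1@3 c2@5, authorship 3.1.2
Authorship (.=original, N=cursor N): 3 . 1 . 2
Index 0: author = 3

Answer: cursor 3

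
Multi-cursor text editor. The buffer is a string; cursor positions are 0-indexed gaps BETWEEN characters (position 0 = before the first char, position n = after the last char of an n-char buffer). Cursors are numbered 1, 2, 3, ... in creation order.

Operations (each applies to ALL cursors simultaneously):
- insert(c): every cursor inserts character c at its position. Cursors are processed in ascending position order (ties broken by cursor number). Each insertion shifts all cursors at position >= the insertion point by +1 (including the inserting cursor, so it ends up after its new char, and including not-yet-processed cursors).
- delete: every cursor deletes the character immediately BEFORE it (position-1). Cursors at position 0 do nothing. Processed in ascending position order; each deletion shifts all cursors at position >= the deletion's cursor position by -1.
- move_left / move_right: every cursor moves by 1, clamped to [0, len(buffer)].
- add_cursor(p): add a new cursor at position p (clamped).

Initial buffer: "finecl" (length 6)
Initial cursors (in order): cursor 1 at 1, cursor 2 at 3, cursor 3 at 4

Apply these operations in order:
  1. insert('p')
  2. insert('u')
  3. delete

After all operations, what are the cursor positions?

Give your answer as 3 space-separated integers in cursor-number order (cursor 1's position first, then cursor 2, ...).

Answer: 2 5 7

Derivation:
After op 1 (insert('p')): buffer="fpinpepcl" (len 9), cursors c1@2 c2@5 c3@7, authorship .1..2.3..
After op 2 (insert('u')): buffer="fpuinpuepucl" (len 12), cursors c1@3 c2@7 c3@10, authorship .11..22.33..
After op 3 (delete): buffer="fpinpepcl" (len 9), cursors c1@2 c2@5 c3@7, authorship .1..2.3..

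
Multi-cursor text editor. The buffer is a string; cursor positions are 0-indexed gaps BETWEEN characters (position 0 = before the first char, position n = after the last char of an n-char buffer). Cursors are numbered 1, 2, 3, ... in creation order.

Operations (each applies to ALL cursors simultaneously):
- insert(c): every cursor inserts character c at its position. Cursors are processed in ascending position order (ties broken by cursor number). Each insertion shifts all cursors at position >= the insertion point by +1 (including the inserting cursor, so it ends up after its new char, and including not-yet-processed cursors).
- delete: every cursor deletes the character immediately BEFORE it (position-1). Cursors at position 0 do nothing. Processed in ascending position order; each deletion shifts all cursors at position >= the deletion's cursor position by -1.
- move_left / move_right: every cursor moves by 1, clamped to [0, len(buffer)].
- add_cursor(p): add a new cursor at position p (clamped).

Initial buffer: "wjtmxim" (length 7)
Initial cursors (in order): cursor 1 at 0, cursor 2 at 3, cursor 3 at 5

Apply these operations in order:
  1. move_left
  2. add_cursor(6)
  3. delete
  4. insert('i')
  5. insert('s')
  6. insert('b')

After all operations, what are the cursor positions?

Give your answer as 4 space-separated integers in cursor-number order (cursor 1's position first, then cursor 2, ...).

After op 1 (move_left): buffer="wjtmxim" (len 7), cursors c1@0 c2@2 c3@4, authorship .......
After op 2 (add_cursor(6)): buffer="wjtmxim" (len 7), cursors c1@0 c2@2 c3@4 c4@6, authorship .......
After op 3 (delete): buffer="wtxm" (len 4), cursors c1@0 c2@1 c3@2 c4@3, authorship ....
After op 4 (insert('i')): buffer="iwitixim" (len 8), cursors c1@1 c2@3 c3@5 c4@7, authorship 1.2.3.4.
After op 5 (insert('s')): buffer="iswistisxism" (len 12), cursors c1@2 c2@5 c3@8 c4@11, authorship 11.22.33.44.
After op 6 (insert('b')): buffer="isbwisbtisbxisbm" (len 16), cursors c1@3 c2@7 c3@11 c4@15, authorship 111.222.333.444.

Answer: 3 7 11 15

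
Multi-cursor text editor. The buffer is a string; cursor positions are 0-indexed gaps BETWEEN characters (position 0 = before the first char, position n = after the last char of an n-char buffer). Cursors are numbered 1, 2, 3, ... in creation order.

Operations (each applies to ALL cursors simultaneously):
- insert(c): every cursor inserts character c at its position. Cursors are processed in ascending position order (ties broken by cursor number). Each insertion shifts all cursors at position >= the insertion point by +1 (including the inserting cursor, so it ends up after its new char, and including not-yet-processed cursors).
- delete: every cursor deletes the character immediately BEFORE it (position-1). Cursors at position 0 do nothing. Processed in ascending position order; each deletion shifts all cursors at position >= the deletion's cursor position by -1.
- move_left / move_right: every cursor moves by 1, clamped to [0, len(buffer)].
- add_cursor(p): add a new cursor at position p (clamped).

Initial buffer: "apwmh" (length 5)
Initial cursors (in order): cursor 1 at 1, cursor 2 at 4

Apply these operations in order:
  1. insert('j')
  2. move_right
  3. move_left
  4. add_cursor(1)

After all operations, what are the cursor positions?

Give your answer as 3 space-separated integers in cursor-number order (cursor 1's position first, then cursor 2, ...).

After op 1 (insert('j')): buffer="ajpwmjh" (len 7), cursors c1@2 c2@6, authorship .1...2.
After op 2 (move_right): buffer="ajpwmjh" (len 7), cursors c1@3 c2@7, authorship .1...2.
After op 3 (move_left): buffer="ajpwmjh" (len 7), cursors c1@2 c2@6, authorship .1...2.
After op 4 (add_cursor(1)): buffer="ajpwmjh" (len 7), cursors c3@1 c1@2 c2@6, authorship .1...2.

Answer: 2 6 1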